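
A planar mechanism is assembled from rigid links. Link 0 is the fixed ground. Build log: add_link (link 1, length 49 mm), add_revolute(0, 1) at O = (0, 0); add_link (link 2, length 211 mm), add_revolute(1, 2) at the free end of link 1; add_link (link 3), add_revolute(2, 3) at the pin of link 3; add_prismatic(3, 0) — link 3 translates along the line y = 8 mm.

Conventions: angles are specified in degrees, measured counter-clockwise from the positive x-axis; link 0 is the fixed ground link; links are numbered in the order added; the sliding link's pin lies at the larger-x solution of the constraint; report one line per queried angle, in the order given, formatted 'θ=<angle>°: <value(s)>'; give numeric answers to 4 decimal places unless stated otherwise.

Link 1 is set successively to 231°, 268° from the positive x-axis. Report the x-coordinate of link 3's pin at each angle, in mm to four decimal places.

geometry: r = 49 mm, L = 211 mm, e = 8 mm
θ=231°: crank pin P = (r cos θ, r sin θ) = (-30.836699, -38.080152)
θ=231°: h = r sin θ − e = -38.080152 − 8 = -46.080152
θ=231°: x = r cos θ + √(L² − h²) = -30.836699 + 205.906823 = 175.070123
θ=268°: crank pin P = (r cos θ, r sin θ) = (-1.710075, -48.970151)
θ=268°: h = r sin θ − e = -48.970151 − 8 = -56.970151
θ=268°: x = r cos θ + √(L² − h²) = -1.710075 + 203.163486 = 201.453410

θ=231°: 175.0701
θ=268°: 201.4534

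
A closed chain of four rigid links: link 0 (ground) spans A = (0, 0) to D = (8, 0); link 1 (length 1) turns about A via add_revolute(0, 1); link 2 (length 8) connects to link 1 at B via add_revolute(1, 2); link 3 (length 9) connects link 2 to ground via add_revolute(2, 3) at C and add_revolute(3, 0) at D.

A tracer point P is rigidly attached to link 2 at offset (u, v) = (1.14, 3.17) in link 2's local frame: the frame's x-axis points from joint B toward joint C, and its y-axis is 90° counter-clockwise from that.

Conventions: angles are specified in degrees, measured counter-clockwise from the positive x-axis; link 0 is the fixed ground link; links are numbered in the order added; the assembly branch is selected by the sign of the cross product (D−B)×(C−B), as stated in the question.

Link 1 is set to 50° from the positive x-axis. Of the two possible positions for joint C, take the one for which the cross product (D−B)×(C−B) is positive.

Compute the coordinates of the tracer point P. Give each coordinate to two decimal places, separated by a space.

A=(0,0), D=(8.00,0)
B = A + 1.00·(cos50°, sin50°) = (0.6428, 0.7660)
|BD| = 7.3970
circle(B,8.00) ∩ circle(D,9.00): a=2.5494, h=7.5829
  candidates: C₊=(3.9638,8.0442) cross=56.091; C₋=(2.3932,-7.0401) cross=-56.091
  branch + wants cross > 0 → take C=(3.9638,8.0442) (cross=56.091)
ex = (C−B)/|BC| = (0.4151,0.9098); ey = (-0.9098,0.4151)
P = B + 1.14·ex + 3.17·ey = (-1.7679,3.1191)

-1.77 3.12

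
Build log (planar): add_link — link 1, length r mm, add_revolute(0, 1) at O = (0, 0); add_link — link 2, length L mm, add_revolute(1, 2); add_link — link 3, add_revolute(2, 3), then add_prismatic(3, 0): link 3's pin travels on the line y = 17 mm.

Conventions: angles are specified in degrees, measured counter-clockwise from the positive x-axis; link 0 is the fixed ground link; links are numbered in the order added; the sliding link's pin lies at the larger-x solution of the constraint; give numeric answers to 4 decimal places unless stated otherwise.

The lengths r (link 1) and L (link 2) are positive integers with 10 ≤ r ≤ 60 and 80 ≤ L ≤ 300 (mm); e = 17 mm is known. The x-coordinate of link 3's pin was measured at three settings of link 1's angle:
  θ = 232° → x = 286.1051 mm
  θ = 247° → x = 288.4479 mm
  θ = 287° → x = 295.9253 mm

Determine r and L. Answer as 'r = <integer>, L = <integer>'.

constraint per measurement: (x − r cos θ)² + (r sin θ − e)² = L²
subtracting the θ₁ and θ₂ equations cancels the r² and L² terms:
r = (x₁² − x₂²) / (2[(x₁cos θ₁ + e sin θ₁) − (x₂cos θ₂ + e sin θ₂)]) = 10.9998 → r = 11
L² = (x₁ − r cos θ₁)² + (r sin θ₁ − e)² = 86436.0098 → L = 294.0000 → L = 294
check at θ₃=287°: x = 295.9253 (printed 295.9253) ✓

r = 11, L = 294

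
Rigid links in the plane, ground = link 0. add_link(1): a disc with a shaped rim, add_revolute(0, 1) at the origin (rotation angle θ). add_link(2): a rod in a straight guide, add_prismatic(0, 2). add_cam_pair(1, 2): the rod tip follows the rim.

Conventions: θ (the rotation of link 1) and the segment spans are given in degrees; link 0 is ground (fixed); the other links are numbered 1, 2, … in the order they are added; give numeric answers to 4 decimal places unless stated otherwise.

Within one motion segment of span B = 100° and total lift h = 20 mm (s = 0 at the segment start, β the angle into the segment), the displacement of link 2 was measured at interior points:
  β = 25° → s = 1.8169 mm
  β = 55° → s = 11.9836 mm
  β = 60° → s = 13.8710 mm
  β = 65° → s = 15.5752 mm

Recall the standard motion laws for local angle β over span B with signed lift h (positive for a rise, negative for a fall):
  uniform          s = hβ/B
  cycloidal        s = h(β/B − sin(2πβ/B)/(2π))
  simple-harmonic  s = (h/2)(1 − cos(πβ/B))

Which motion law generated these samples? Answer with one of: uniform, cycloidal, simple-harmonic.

candidates at β/B = r: uniform s = h·r (linear in β); cycloidal s = h·(r − sin(2πr)/(2π)); simple-harmonic s = (h/2)(1 − cos(πr))
β=25°: printed 1.8169 | uniform 5.0000, cycloidal 1.8169, simple-harmonic 2.9289
β=55°: printed 11.9836 | uniform 11.0000, cycloidal 11.9836, simple-harmonic 11.5643
β=60°: printed 13.8710 | uniform 12.0000, cycloidal 13.8710, simple-harmonic 13.0902
β=65°: printed 15.5752 | uniform 13.0000, cycloidal 15.5752, simple-harmonic 14.5399
only one law matches every sample → cycloidal

cycloidal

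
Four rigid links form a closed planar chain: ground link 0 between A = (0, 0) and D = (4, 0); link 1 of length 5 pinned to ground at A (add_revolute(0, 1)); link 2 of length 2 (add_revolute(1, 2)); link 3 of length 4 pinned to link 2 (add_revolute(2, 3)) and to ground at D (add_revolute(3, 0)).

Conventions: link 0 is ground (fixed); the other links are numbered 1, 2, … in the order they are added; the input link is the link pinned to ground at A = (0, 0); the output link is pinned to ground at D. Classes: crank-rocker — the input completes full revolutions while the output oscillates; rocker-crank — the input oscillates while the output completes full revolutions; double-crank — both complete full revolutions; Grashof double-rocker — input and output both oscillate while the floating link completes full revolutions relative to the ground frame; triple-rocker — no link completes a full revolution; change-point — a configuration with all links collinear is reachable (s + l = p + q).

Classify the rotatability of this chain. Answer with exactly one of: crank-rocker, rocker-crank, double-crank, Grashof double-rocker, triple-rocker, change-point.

lengths: ground=4, input=5, coupler=2, output=4
sorted: s=2 (shortest), l=5 (longest), p+q=8
s + l = 7 vs p + q = 8
s + l < p + q (Grashof) with shortest = coupler link → Grashof double-rocker

Grashof double-rocker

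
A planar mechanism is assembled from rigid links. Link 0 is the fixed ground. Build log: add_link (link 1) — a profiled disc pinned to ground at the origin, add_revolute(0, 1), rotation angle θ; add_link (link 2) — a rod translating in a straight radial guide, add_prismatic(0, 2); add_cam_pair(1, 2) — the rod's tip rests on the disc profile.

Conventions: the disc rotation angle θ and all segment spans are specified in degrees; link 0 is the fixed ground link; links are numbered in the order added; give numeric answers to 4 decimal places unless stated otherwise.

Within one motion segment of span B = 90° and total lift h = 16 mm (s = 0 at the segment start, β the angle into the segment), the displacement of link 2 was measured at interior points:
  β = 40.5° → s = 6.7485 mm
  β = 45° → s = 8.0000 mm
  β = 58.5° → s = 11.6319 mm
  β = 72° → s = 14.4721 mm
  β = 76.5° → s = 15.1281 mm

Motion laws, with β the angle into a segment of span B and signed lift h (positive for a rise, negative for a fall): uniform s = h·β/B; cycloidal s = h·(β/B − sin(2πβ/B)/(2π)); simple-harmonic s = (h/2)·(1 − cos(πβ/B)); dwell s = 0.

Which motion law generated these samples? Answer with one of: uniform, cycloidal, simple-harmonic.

candidates at β/B = r: uniform s = h·r (linear in β); cycloidal s = h·(r − sin(2πr)/(2π)); simple-harmonic s = (h/2)(1 − cos(πr))
β=40.5°: printed 6.7485 | uniform 7.2000, cycloidal 6.4131, simple-harmonic 6.7485
β=45°: printed 8.0000 | uniform 8.0000, cycloidal 8.0000, simple-harmonic 8.0000
β=58.5°: printed 11.6319 | uniform 10.4000, cycloidal 12.4601, simple-harmonic 11.6319
β=72°: printed 14.4721 | uniform 12.8000, cycloidal 15.2218, simple-harmonic 14.4721
β=76.5°: printed 15.1281 | uniform 13.6000, cycloidal 15.6601, simple-harmonic 15.1281
only one law matches every sample → simple-harmonic

simple-harmonic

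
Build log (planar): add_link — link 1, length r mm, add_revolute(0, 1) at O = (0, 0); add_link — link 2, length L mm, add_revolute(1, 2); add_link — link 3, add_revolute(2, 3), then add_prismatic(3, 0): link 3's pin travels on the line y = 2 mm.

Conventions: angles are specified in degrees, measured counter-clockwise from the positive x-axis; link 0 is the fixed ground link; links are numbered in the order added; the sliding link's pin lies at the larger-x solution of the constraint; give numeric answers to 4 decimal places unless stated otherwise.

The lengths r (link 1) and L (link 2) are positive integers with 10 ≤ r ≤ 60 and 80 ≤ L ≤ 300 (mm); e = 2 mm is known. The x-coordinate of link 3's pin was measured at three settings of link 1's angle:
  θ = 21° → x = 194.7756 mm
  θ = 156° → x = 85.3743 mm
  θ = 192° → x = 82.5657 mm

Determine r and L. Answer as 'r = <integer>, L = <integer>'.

constraint per measurement: (x − r cos θ)² + (r sin θ − e)² = L²
subtracting the θ₁ and θ₂ equations cancels the r² and L² terms:
r = (x₁² − x₂²) / (2[(x₁cos θ₁ + e sin θ₁) − (x₂cos θ₂ + e sin θ₂)]) = 59.0000 → r = 59
L² = (x₁ − r cos θ₁)² + (r sin θ₁ − e)² = 19880.9944 → L = 141.0000 → L = 141
check at θ₃=192°: x = 82.5657 (printed 82.5657) ✓

r = 59, L = 141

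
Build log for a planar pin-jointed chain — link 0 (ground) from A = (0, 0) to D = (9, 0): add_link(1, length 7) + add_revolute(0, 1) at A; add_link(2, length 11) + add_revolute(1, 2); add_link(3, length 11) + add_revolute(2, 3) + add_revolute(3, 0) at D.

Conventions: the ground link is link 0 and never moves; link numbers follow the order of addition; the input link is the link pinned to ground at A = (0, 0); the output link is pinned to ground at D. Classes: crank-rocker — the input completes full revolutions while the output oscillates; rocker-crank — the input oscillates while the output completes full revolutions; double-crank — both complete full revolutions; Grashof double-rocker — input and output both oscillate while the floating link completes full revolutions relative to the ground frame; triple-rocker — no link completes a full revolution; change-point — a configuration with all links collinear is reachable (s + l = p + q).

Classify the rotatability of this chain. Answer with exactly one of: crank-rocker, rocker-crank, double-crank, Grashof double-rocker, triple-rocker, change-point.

lengths: ground=9, input=7, coupler=11, output=11
sorted: s=7 (shortest), l=11 (longest), p+q=20
s + l = 18 vs p + q = 20
s + l < p + q (Grashof) with shortest = input link → crank-rocker

crank-rocker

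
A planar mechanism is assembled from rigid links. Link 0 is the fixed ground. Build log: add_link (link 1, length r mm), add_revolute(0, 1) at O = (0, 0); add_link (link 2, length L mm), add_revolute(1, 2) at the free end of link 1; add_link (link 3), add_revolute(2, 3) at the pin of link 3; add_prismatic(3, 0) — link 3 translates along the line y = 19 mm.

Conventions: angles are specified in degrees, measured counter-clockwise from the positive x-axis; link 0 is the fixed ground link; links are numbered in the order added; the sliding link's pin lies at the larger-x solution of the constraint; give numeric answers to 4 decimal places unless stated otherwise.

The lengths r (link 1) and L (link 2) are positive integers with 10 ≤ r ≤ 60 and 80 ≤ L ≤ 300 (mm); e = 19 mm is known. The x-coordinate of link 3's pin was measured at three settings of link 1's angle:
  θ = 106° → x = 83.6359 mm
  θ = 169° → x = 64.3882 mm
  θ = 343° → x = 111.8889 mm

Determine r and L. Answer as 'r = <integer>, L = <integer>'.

constraint per measurement: (x − r cos θ)² + (r sin θ − e)² = L²
subtracting the θ₁ and θ₂ equations cancels the r² and L² terms:
r = (x₁² − x₂²) / (2[(x₁cos θ₁ + e sin θ₁) − (x₂cos θ₂ + e sin θ₂)]) = 26.0001 → r = 26
L² = (x₁ − r cos θ₁)² + (r sin θ₁ − e)² = 8281.0025 → L = 91.0000 → L = 91
check at θ₃=343°: x = 111.8889 (printed 111.8889) ✓

r = 26, L = 91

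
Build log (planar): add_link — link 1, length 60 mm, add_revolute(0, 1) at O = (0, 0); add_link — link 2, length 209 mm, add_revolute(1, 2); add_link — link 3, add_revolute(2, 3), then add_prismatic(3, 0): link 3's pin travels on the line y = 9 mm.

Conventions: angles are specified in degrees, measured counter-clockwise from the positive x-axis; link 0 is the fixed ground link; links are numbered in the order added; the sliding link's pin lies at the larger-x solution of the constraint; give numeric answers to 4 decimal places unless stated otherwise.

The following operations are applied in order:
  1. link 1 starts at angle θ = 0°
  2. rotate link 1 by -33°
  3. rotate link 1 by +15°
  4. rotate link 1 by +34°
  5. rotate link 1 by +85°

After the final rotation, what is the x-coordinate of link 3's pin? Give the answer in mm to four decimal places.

geometry: r = 60 mm, L = 209 mm, e = 9 mm; θ starts at 0°
rotate link 1 by -33°: θ ← 0° -33° = -33°
rotate link 1 by +15°: θ ← -33° +15° = -18°
rotate link 1 by +34°: θ ← -18° +34° = 16°
rotate link 1 by +85°: θ ← 16° +85° = 101°
crank pin P = (r cos θ, r sin θ) = (-11.448540, 58.897631)
h = r sin θ − e = 58.897631 − 9 = 49.897631
x = r cos θ + √(L² − h²) = -11.448540 + 202.956218 = 191.507678

191.5077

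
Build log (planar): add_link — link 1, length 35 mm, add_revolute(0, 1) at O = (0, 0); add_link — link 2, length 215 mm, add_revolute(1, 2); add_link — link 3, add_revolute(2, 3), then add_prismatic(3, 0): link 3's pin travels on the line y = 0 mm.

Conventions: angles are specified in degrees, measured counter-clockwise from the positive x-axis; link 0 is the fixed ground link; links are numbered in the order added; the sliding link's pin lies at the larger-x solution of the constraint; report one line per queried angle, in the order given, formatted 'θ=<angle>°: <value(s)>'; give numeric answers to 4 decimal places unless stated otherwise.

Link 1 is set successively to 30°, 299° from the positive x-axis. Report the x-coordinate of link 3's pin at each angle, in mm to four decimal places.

geometry: r = 35 mm, L = 215 mm, e = 0 mm
θ=30°: crank pin P = (r cos θ, r sin θ) = (30.310889, 17.500000)
θ=30°: h = r sin θ − e = 17.500000 − 0 = 17.500000
θ=30°: x = r cos θ + √(L² − h²) = 30.310889 + 214.286607 = 244.597496
θ=299°: crank pin P = (r cos θ, r sin θ) = (16.968337, -30.611690)
θ=299°: h = r sin θ − e = -30.611690 − 0 = -30.611690
θ=299°: x = r cos θ + √(L² − h²) = 16.968337 + 212.809597 = 229.777933

θ=30°: 244.5975
θ=299°: 229.7779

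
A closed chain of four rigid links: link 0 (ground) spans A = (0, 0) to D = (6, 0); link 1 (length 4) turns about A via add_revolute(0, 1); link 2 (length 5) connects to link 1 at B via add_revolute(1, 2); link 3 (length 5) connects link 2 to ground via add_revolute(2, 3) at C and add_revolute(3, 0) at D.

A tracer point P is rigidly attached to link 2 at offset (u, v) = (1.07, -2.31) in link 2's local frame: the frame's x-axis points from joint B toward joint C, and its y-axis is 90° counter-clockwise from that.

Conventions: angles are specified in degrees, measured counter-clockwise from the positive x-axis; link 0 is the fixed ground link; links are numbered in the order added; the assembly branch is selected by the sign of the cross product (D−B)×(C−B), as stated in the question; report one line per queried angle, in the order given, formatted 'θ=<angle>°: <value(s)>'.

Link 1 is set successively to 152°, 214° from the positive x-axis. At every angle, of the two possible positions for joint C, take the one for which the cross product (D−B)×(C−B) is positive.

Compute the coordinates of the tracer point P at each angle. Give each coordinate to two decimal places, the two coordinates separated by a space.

A=(0,0), D=(6.00,0)
θ=152°: B = A + 4.00·(cos152°, sin152°) = (-3.5318, 1.8779)
θ=152°: |BD| = 9.7150
θ=152°: circle(B,5.00) ∩ circle(D,5.00): a=4.8575, h=1.1852
θ=152°:   candidates: C₊=(1.4632,2.1018) cross=11.514; C₋=(1.0050,-0.2239) cross=-11.514
θ=152°:   branch + wants cross > 0 → take C=(1.4632,2.1018) (cross=11.514)
θ=152°: ex = (C−B)/|BC| = (0.9990,0.0448); ey = (-0.0448,0.9990)
θ=152°: P = B + 1.07·ex + -2.31·ey = (-2.3594,-0.3819)
θ=214°: B = A + 4.00·(cos214°, sin214°) = (-3.3162, -2.2368)
θ=214°: |BD| = 9.5809
θ=214°: circle(B,5.00) ∩ circle(D,5.00): a=4.7905, h=1.4323
θ=214°:   candidates: C₊=(1.0075,0.2744) cross=13.723; C₋=(1.6763,-2.5111) cross=-13.723
θ=214°:   branch + wants cross > 0 → take C=(1.0075,0.2744) (cross=13.723)
θ=214°: ex = (C−B)/|BC| = (0.8647,0.5022); ey = (-0.5022,0.8647)
θ=214°: P = B + 1.07·ex + -2.31·ey = (-1.2307,-3.6969)

θ=152°: -2.36 -0.38
θ=214°: -1.23 -3.70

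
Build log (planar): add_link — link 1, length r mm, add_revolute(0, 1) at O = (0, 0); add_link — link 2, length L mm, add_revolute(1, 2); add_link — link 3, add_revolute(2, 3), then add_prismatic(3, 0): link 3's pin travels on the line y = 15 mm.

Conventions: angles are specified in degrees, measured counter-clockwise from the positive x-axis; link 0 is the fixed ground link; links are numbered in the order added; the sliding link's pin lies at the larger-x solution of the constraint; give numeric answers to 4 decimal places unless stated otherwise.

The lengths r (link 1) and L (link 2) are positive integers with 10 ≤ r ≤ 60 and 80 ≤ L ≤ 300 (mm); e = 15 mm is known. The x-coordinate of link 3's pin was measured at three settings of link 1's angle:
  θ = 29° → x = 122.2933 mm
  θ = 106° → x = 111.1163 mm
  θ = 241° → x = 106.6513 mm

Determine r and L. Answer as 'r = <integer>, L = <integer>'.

constraint per measurement: (x − r cos θ)² + (r sin θ − e)² = L²
subtracting the θ₁ and θ₂ equations cancels the r² and L² terms:
r = (x₁² − x₂²) / (2[(x₁cos θ₁ + e sin θ₁) − (x₂cos θ₂ + e sin θ₂)]) = 10.0000 → r = 10
L² = (x₁ − r cos θ₁)² + (r sin θ₁ − e)² = 12996.0057 → L = 114.0000 → L = 114
check at θ₃=241°: x = 106.6513 (printed 106.6513) ✓

r = 10, L = 114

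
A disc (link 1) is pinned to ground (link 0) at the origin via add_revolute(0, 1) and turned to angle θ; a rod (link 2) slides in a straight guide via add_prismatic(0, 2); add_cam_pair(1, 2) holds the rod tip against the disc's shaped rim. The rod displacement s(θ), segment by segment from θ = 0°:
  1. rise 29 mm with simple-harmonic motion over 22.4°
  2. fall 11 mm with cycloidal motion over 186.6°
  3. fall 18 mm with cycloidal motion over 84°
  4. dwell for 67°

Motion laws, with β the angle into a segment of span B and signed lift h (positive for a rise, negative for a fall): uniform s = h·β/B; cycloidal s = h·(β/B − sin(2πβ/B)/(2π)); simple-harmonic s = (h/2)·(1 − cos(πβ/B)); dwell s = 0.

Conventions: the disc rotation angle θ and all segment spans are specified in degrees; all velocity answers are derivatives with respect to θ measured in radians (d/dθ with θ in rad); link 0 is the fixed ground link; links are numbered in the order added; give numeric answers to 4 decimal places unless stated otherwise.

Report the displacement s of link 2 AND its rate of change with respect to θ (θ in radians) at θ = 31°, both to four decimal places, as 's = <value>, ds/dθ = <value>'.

segment 1 (0° to 22.4°, simple-harmonic, h = 29) is passed completely: s = 0.0000 + (29) = 29.0000
θ = 31° falls in segment 2 (22.4° to 209°, cycloidal, h = -11): β = 31 − 22.4 = 8.6°, B = 186.6°; Δs = -11·(0.0461 − sin(2π·0.0461)/(2π)) = -0.0071; s = 29.0000 − 0.0071 = 28.9929
velocity in seg [22.4°–209°] (cycloidal), θ in radians: β = 8.6° = 0.1501 rad, B = 186.6° = 3.2568 rad; ds/dθ = (h/B)(1 − cos(2πβ/B)) = ((-11)/3.2568)(1 − cos(2π·0.0461)) = -0.140627 mm/rad

s = 28.9929, ds/dθ = -0.1406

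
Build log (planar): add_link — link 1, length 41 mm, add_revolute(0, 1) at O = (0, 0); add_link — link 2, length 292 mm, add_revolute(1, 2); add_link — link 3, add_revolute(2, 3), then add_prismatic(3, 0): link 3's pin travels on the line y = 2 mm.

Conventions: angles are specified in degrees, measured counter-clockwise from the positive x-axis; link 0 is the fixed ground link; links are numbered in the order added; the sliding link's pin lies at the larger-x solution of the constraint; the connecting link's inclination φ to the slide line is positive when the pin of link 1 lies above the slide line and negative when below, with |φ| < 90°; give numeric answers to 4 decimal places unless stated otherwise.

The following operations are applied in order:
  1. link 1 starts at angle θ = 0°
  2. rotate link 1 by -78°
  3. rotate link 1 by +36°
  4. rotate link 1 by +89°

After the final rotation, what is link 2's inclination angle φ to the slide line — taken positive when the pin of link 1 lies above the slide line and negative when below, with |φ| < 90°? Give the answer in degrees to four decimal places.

geometry: r = 41 mm, L = 292 mm, e = 2 mm; θ starts at 0°
rotate link 1 by -78°: θ ← 0° -78° = -78°
rotate link 1 by +36°: θ ← -78° +36° = -42°
rotate link 1 by +89°: θ ← -42° +89° = 47°
h = r sin θ − e = 29.985502 − 2 = 27.985502
sin φ = h / L = 27.985502 / 292 = 0.09584076
φ = arcsin(0.09584076) = 5.499713°

5.4997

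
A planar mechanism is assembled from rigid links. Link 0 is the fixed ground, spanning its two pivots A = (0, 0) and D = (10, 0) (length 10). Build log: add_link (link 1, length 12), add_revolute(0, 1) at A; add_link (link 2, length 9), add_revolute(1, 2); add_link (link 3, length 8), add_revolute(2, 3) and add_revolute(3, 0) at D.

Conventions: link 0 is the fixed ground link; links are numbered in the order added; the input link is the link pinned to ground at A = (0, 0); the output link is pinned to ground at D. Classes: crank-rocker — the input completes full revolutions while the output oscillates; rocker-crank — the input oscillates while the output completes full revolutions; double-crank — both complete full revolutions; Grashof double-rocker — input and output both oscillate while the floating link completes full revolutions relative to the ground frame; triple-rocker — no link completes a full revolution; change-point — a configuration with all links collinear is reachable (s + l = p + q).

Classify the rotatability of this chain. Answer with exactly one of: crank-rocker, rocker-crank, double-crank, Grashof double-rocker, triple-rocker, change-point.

lengths: ground=10, input=12, coupler=9, output=8
sorted: s=8 (shortest), l=12 (longest), p+q=19
s + l = 20 vs p + q = 19
s + l > p + q → non-Grashof → no link fully rotates → triple-rocker

triple-rocker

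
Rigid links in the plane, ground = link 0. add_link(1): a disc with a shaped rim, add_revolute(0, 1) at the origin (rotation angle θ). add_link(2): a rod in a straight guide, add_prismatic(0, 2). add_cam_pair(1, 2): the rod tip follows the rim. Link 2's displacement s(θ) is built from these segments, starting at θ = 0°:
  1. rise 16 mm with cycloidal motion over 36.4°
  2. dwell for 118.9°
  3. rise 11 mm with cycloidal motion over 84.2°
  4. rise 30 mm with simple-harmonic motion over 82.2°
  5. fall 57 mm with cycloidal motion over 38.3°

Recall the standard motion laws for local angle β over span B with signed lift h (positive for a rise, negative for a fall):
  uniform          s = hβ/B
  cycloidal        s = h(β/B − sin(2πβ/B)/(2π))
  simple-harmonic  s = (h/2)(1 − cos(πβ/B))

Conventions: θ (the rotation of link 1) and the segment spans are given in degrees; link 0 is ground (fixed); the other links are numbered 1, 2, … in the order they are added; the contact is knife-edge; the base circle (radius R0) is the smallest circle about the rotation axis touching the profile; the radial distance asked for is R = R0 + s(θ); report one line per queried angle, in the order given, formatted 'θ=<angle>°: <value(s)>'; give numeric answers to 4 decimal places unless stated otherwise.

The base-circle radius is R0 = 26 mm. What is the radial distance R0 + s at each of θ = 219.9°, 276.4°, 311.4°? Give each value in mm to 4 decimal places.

segment 1 (0° to 36.4°, cycloidal, h = 16) is passed completely: s = 0.0000 + (16) = 16.0000
segment 2 (36.4° to 155.3°, dwell): s unchanged at 16.0000
θ = 219.9° falls in segment 3 (155.3° to 239.5°, cycloidal, h = 11): β = 219.9 − 155.3 = 64.6°, B = 84.2°; Δs = 11·(0.7672 − sin(2π·0.7672)/(2π)) = 10.1799; s = 16.0000 + 10.1799 = 26.1799
segment 3 (155.3° to 239.5°, cycloidal, h = 11) is passed completely: s = 16.0000 + (11) = 27.0000
θ = 276.4° falls in segment 4 (239.5° to 321.7°, simple-harmonic, h = 30): β = 276.4 − 239.5 = 36.9°, B = 82.2°; Δs = 30/2·(1 − cos(π·0.4489)) = 12.6025; s = 27.0000 + 12.6025 = 39.6025
θ = 311.4° falls in segment 4 (239.5° to 321.7°, simple-harmonic, h = 30): β = 311.4 − 239.5 = 71.9°, B = 82.2°; Δs = 30/2·(1 − cos(π·0.8747)) = 28.8527; s = 27.0000 + 28.8527 = 55.8527
θ=219.9°: R = R0 + s = 26 + 26.1799 = 52.1799
θ=276.4°: R = R0 + s = 26 + 39.6025 = 65.6025
θ=311.4°: R = R0 + s = 26 + 55.8527 = 81.8527

θ=219.9°: 52.1799
θ=276.4°: 65.6025
θ=311.4°: 81.8527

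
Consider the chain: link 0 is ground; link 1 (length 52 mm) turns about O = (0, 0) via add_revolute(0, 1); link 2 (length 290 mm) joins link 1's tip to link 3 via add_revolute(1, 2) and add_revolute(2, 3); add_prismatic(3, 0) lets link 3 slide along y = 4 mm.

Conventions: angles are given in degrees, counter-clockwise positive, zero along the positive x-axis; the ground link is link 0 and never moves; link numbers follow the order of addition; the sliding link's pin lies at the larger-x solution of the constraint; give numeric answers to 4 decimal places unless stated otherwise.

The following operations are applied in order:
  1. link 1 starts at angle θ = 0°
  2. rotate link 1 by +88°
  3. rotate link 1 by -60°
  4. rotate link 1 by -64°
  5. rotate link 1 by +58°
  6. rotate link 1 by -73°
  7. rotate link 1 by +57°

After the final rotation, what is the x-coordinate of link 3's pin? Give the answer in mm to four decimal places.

geometry: r = 52 mm, L = 290 mm, e = 4 mm; θ starts at 0°
rotate link 1 by +88°: θ ← 0° +88° = 88°
rotate link 1 by -60°: θ ← 88° -60° = 28°
rotate link 1 by -64°: θ ← 28° -64° = -36°
rotate link 1 by +58°: θ ← -36° +58° = 22°
rotate link 1 by -73°: θ ← 22° -73° = -51°
rotate link 1 by +57°: θ ← -51° +57° = 6°
crank pin P = (r cos θ, r sin θ) = (51.715139, 5.435480)
h = r sin θ − e = 5.435480 − 4 = 1.435480
x = r cos θ + √(L² − h²) = 51.715139 + 289.996447 = 341.711586

341.7116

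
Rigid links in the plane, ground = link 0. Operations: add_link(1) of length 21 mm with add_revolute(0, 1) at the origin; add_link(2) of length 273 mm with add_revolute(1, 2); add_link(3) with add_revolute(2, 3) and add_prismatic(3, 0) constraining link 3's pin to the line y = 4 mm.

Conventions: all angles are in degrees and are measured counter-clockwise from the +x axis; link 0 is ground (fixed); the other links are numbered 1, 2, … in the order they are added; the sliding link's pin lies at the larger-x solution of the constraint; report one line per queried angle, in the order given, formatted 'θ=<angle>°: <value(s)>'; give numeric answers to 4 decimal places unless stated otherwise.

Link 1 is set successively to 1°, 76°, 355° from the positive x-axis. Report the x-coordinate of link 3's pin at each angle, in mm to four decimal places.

geometry: r = 21 mm, L = 273 mm, e = 4 mm
θ=1°: crank pin P = (r cos θ, r sin θ) = (20.996802, 0.366501)
θ=1°: h = r sin θ − e = 0.366501 − 4 = -3.633499
θ=1°: x = r cos θ + √(L² − h²) = 20.996802 + 272.975819 = 293.972620
θ=76°: crank pin P = (r cos θ, r sin θ) = (5.080360, 20.376210)
θ=76°: h = r sin θ − e = 20.376210 − 4 = 16.376210
θ=76°: x = r cos θ + √(L² − h²) = 5.080360 + 272.508385 = 277.588745
θ=355°: crank pin P = (r cos θ, r sin θ) = (20.920089, -1.830271)
θ=355°: h = r sin θ − e = -1.830271 − 4 = -5.830271
θ=355°: x = r cos θ + √(L² − h²) = 20.920089 + 272.937736 = 293.857825

θ=1°: 293.9726
θ=76°: 277.5887
θ=355°: 293.8578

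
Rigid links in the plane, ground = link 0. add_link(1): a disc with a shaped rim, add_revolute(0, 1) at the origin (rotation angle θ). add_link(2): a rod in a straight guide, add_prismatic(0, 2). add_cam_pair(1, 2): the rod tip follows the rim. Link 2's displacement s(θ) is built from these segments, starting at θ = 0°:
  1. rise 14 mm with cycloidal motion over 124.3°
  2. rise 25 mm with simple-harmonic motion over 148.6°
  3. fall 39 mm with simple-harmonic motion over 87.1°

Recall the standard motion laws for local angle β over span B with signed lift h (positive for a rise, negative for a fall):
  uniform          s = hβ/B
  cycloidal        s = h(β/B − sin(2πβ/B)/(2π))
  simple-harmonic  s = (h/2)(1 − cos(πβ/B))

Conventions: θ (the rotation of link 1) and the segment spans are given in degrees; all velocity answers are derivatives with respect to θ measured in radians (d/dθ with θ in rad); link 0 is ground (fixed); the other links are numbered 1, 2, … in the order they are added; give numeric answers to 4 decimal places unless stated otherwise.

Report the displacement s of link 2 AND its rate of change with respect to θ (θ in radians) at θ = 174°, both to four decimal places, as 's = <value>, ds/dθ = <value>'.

segment 1 (0° to 124.3°, cycloidal, h = 14) is passed completely: s = 0.0000 + (14) = 14.0000
θ = 174° falls in segment 2 (124.3° to 272.9°, simple-harmonic, h = 25): β = 174 − 124.3 = 49.7°, B = 148.6°; Δs = 25/2·(1 − cos(π·0.3345)) = 6.2882; s = 14.0000 + 6.2882 = 20.2882
velocity in seg [124.3°–272.9°] (simple-harmonic), θ in radians: β = 49.7° = 0.8674 rad, B = 148.6° = 2.5936 rad; ds/dθ = (πh/(2B)) sin(πβ/B) = (π·25/(2·2.5936)) sin(π·0.3345) = 13.139361 mm/rad

s = 20.2882, ds/dθ = 13.1394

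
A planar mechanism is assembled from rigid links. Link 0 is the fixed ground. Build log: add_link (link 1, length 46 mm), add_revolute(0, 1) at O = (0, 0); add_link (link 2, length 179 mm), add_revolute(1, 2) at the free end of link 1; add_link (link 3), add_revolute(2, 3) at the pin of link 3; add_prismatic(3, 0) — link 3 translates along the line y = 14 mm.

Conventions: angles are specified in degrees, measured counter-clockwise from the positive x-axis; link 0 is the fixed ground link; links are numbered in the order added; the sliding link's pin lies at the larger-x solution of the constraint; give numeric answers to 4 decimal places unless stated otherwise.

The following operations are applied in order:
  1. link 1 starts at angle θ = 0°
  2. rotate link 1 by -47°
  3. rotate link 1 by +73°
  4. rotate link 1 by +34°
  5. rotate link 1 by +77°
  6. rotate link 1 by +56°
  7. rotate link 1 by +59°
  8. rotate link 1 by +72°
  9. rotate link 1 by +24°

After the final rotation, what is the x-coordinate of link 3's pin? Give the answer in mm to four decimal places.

geometry: r = 46 mm, L = 179 mm, e = 14 mm; θ starts at 0°
rotate link 1 by -47°: θ ← 0° -47° = -47°
rotate link 1 by +73°: θ ← -47° +73° = 26°
rotate link 1 by +34°: θ ← 26° +34° = 60°
rotate link 1 by +77°: θ ← 60° +77° = 137°
rotate link 1 by +56°: θ ← 137° +56° = 193°
rotate link 1 by +59°: θ ← 193° +59° = 252°
rotate link 1 by +72°: θ ← 252° +72° = 324°
rotate link 1 by +24°: θ ← 324° +24° = 348°
crank pin P = (r cos θ, r sin θ) = (44.994790, -9.563938)
h = r sin θ − e = -9.563938 − 14 = -23.563938
x = r cos θ + √(L² − h²) = 44.994790 + 177.442218 = 222.437008

222.4370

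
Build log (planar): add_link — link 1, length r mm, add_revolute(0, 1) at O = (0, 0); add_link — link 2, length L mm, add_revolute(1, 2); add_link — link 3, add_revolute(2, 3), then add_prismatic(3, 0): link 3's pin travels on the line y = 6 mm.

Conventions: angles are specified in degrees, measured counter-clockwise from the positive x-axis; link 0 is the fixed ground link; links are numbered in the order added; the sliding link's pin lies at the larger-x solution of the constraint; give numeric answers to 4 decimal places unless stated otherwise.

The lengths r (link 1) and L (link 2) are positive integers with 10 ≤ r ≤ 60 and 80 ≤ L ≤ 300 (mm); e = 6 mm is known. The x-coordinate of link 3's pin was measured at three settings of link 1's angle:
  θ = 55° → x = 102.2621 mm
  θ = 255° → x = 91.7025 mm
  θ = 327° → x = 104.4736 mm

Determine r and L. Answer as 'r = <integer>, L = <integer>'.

constraint per measurement: (x − r cos θ)² + (r sin θ − e)² = L²
subtracting the θ₁ and θ₂ equations cancels the r² and L² terms:
r = (x₁² − x₂²) / (2[(x₁cos θ₁ + e sin θ₁) − (x₂cos θ₂ + e sin θ₂)]) = 10.9999 → r = 11
L² = (x₁ − r cos θ₁)² + (r sin θ₁ − e)² = 9215.9961 → L = 96.0000 → L = 96
check at θ₃=327°: x = 104.4736 (printed 104.4736) ✓

r = 11, L = 96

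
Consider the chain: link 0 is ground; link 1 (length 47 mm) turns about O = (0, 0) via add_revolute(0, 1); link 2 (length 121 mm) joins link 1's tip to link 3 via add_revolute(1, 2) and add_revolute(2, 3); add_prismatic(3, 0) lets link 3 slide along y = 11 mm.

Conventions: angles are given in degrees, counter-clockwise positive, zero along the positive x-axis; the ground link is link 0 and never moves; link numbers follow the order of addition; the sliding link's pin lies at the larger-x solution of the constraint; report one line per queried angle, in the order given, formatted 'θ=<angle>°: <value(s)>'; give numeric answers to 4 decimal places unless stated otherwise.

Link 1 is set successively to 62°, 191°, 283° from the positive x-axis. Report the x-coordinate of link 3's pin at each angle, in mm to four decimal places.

geometry: r = 47 mm, L = 121 mm, e = 11 mm
θ=62°: crank pin P = (r cos θ, r sin θ) = (22.065163, 41.498537)
θ=62°: h = r sin θ − e = 41.498537 − 11 = 30.498537
θ=62°: x = r cos θ + √(L² − h²) = 22.065163 + 117.093293 = 139.158456
θ=191°: crank pin P = (r cos θ, r sin θ) = (-46.136478, -8.968023)
θ=191°: h = r sin θ − e = -8.968023 − 11 = -19.968023
θ=191°: x = r cos θ + √(L² − h²) = -46.136478 + 119.341016 = 73.204538
θ=283°: crank pin P = (r cos θ, r sin θ) = (10.572700, -45.795393)
θ=283°: h = r sin θ − e = -45.795393 − 11 = -56.795393
θ=283°: x = r cos θ + √(L² − h²) = 10.572700 + 106.842329 = 117.415029

θ=62°: 139.1585
θ=191°: 73.2045
θ=283°: 117.4150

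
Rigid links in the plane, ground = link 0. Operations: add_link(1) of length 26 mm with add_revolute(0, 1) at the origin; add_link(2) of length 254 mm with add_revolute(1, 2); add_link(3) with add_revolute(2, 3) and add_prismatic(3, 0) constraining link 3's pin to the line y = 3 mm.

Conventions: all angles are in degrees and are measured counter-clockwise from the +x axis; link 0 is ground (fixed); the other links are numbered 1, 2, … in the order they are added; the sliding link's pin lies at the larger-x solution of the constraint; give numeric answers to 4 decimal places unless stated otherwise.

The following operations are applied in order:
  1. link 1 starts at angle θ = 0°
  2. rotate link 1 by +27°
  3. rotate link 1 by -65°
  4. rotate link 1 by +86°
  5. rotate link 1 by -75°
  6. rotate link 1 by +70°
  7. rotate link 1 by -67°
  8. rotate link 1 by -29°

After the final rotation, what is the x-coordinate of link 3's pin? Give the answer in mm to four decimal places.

geometry: r = 26 mm, L = 254 mm, e = 3 mm; θ starts at 0°
rotate link 1 by +27°: θ ← 0° +27° = 27°
rotate link 1 by -65°: θ ← 27° -65° = -38°
rotate link 1 by +86°: θ ← -38° +86° = 48°
rotate link 1 by -75°: θ ← 48° -75° = -27°
rotate link 1 by +70°: θ ← -27° +70° = 43°
rotate link 1 by -67°: θ ← 43° -67° = -24°
rotate link 1 by -29°: θ ← -24° -29° = -53°
crank pin P = (r cos θ, r sin θ) = (15.647191, -20.764523)
h = r sin θ − e = -20.764523 − 3 = -23.764523
x = r cos θ + √(L² − h²) = 15.647191 + 252.885839 = 268.533029

268.5330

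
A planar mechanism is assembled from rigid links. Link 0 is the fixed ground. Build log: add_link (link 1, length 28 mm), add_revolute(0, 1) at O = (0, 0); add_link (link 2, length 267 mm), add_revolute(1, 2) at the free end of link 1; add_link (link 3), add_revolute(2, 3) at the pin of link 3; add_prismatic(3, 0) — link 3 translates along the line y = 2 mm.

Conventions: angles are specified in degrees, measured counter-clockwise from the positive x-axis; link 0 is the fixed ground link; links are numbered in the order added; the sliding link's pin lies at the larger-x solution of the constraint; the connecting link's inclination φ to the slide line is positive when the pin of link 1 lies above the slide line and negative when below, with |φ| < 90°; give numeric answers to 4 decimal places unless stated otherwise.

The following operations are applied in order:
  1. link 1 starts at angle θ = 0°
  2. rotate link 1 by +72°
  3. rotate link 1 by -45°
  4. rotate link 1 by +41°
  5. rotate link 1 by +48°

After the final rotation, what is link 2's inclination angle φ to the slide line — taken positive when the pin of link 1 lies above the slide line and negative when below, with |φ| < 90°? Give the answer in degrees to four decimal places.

geometry: r = 28 mm, L = 267 mm, e = 2 mm; θ starts at 0°
rotate link 1 by +72°: θ ← 0° +72° = 72°
rotate link 1 by -45°: θ ← 72° -45° = 27°
rotate link 1 by +41°: θ ← 27° +41° = 68°
rotate link 1 by +48°: θ ← 68° +48° = 116°
h = r sin θ − e = 25.166233 − 2 = 23.166233
sin φ = h / L = 23.166233 / 267 = 0.08676492
φ = arcsin(0.08676492) = 4.977522°

4.9775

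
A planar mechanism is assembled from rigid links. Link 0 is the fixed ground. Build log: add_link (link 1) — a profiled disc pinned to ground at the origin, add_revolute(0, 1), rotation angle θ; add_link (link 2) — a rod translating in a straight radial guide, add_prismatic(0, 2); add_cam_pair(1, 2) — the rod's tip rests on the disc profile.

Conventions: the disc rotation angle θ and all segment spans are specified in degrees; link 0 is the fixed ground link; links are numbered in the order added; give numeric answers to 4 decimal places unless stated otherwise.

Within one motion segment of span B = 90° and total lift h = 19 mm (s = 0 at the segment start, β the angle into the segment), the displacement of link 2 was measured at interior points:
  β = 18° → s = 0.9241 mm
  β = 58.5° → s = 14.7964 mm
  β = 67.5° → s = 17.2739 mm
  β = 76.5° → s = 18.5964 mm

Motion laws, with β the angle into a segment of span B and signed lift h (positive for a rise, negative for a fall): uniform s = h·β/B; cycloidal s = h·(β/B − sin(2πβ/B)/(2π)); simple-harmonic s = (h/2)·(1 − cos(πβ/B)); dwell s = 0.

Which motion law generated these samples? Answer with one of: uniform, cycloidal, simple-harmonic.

candidates at β/B = r: uniform s = h·r (linear in β); cycloidal s = h·(r − sin(2πr)/(2π)); simple-harmonic s = (h/2)(1 − cos(πr))
β=18°: printed 0.9241 | uniform 3.8000, cycloidal 0.9241, simple-harmonic 1.8143
β=58.5°: printed 14.7964 | uniform 12.3500, cycloidal 14.7964, simple-harmonic 13.8129
β=67.5°: printed 17.2739 | uniform 14.2500, cycloidal 17.2739, simple-harmonic 16.2175
β=76.5°: printed 18.5964 | uniform 16.1500, cycloidal 18.5964, simple-harmonic 17.9646
only one law matches every sample → cycloidal

cycloidal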